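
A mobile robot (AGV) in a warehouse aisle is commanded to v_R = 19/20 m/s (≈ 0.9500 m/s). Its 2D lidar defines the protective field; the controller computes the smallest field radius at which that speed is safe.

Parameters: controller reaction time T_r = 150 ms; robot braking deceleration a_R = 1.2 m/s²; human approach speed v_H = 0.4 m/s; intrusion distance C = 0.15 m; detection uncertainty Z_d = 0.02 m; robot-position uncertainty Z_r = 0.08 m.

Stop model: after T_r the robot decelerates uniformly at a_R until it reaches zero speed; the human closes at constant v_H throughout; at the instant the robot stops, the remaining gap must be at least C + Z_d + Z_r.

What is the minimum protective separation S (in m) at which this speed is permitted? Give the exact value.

braking lasts T_s = (19/20)/(6/5) = 0.7917 s
reaction-phase robot travel = 0.9500·0.1500 = 0.1425 m
robot covers 0.9500·0.7917 − ½·1.2000·0.7917² = 0.3760 m while stopping
person approaches 0.4000·(0.1500+0.7917) = 0.3767 m
residual clearance needed = 0.1500+0.0200+0.0800 = 0.2500 m
S_min ≈ 0.1425+0.3760+0.3767+0.2500  ⇒  S_min = 5497/4800 m

S_min = 5497/4800 m = 1.1452 m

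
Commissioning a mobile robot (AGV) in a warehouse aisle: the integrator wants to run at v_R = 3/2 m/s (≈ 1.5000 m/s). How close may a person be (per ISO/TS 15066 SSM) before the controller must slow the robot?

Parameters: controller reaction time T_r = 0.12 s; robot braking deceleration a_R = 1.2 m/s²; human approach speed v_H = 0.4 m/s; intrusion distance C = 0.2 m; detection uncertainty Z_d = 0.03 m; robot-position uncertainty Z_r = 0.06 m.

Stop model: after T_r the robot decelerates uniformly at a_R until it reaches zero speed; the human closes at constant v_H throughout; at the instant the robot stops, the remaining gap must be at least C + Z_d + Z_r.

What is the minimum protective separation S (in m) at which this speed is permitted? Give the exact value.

S_min = 3911/2000 m = 1.9555 m

T_s = v_R/a_R = (3/2)/(6/5) = 1.2500 s
reaction-phase robot travel = 1.5000·0.1200 = 0.1800 m
robot under decel: 1.5000²/(2·1.2000) = 0.9375 m
human closes 0.4000·1.3700 = 0.5480 m
margins: 0.2000+0.0300+0.0600 = 0.2900 m
S_min ≈ 0.1800+0.9375+0.5480+0.2900  ⇒  S_min = 3911/2000 m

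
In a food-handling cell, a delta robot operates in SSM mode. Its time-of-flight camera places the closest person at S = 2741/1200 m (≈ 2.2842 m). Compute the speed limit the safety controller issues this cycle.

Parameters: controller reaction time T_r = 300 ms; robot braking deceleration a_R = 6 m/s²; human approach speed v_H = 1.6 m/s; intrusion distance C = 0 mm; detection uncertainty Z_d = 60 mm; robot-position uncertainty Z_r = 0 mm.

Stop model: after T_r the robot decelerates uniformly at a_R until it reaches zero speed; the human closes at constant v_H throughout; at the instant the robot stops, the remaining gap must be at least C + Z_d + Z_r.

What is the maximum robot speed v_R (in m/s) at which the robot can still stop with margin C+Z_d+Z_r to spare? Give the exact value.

quadratic (1/12)·v² + (17/30)·v + (-2093/1200) = 0
  disc = (17/30)² − 4·(1/12)·(-2093/1200) = 361/400 ; √disc = 19/20
  v_R = (−(17/30) + 19/20) / (2·(1/12)) = 23/10 m/s
check:
T_s = v_R/a_R = (23/10)/6 = 0.3833 s
robot in T_r: 2.3000·0.3000 = 0.6900 m
robot under decel: 2.3000²/(2·6.0000) = 0.4408 m
human over T_r+T_s: 1.6000·(0.3000+0.3833) = 1.0933 m
margins: 0.0000+0.0600+0.0000 = 0.0600 m
sum ≈ 0.6900+0.4408+1.0933+0.0600 ≈ 2.2842 m = S ✓

v_R_max = 23/10 m/s = 2.3000 m/s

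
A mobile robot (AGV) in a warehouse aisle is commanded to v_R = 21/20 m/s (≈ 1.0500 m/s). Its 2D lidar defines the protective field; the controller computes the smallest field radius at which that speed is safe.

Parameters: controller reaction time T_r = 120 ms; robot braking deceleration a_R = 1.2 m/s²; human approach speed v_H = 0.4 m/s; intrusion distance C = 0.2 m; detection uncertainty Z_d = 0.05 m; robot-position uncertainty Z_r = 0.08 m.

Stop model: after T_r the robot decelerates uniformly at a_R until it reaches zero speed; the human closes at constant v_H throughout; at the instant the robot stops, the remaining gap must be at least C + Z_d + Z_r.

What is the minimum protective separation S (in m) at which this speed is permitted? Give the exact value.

T_s = v_R/a_R = (21/20)/(6/5) = 0.8750 s
reaction-phase robot travel = 1.0500·0.1200 = 0.1260 m
robot covers 1.0500·0.8750 − ½·1.2000·0.8750² = 0.4594 m while stopping
human over T_r+T_s: 0.4000·(0.1200+0.8750) = 0.3980 m
residual clearance needed = 0.2000+0.0500+0.0800 = 0.3300 m
S_min ≈ 0.1260+0.4594+0.3980+0.3300  ⇒  S_min = 10507/8000 m

S_min = 10507/8000 m = 1.3134 m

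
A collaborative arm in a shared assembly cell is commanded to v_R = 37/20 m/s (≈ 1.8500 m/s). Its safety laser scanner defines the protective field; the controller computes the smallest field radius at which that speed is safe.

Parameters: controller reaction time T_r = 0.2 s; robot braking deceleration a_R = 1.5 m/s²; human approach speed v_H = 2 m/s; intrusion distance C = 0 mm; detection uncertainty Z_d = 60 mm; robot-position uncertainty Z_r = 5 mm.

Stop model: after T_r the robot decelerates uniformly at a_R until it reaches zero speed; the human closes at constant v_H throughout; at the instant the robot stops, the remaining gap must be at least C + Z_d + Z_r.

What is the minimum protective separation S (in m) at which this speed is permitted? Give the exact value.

braking lasts T_s = (37/20)/(3/2) = 1.2333 s
robot in T_r: 1.8500·0.2000 = 0.3700 m
braking distance = 1.8500²/(2·1.5000) = 1.1408 m
person approaches 2.0000·(0.2000+1.2333) = 2.8667 m
residual clearance needed = 0.0000+0.0600+0.0050 = 0.0650 m
S_min ≈ 0.3700+1.1408+2.8667+0.0650  ⇒  S_min = 1777/400 m

S_min = 1777/400 m = 4.4425 m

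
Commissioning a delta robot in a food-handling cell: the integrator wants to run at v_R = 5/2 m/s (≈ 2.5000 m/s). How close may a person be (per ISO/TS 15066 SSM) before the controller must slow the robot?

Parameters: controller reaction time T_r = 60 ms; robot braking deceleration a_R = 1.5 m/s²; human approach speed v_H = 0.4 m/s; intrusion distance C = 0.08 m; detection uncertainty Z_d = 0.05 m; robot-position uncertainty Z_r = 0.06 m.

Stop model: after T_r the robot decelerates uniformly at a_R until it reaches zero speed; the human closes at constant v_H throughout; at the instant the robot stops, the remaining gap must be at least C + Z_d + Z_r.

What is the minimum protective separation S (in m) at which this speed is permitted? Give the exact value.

T_s = v_R/a_R = (5/2)/(3/2) = 1.6667 s
reaction-phase robot travel = 2.5000·0.0600 = 0.1500 m
robot under decel: 2.5000²/(2·1.5000) = 2.0833 m
human over T_r+T_s: 0.4000·(0.0600+1.6667) = 0.6907 m
residual clearance needed = 0.0800+0.0500+0.0600 = 0.1900 m
S_min ≈ 0.1500+2.0833+0.6907+0.1900  ⇒  S_min = 1557/500 m

S_min = 1557/500 m = 3.1140 m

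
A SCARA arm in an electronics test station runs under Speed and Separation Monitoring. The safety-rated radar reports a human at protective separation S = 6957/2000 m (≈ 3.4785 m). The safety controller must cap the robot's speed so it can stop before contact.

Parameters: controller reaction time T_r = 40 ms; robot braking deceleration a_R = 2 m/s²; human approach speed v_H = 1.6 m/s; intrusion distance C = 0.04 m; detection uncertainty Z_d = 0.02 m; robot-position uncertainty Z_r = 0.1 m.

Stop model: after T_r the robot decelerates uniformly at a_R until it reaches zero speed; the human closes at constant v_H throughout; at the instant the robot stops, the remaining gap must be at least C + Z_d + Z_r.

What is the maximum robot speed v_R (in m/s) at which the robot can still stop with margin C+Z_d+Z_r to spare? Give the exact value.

v_R_max = 23/10 m/s = 2.3000 m/s

at the boundary: (1/4)·v² + (21/25)·v + (-6509/2000) = 0
  disc = (21/25)² − 4·(1/4)·(-6509/2000) = 39601/10000 ; √disc = 199/100
  v_R = (−(21/25) + 199/100) / (2·(1/4)) = 23/10 m/s
check:
T_s = v_R/a_R = (23/10)/2 = 1.1500 s
reaction-phase robot travel = 2.3000·0.0400 = 0.0920 m
braking distance = 2.3000²/(2·2.0000) = 1.3225 m
human closes 1.6000·1.1900 = 1.9040 m
C+Z_d+Z_r = 0.0400+0.0200+0.1000 = 0.1600 m
sum ≈ 0.0920+1.3225+1.9040+0.1600 ≈ 3.4785 m = S ✓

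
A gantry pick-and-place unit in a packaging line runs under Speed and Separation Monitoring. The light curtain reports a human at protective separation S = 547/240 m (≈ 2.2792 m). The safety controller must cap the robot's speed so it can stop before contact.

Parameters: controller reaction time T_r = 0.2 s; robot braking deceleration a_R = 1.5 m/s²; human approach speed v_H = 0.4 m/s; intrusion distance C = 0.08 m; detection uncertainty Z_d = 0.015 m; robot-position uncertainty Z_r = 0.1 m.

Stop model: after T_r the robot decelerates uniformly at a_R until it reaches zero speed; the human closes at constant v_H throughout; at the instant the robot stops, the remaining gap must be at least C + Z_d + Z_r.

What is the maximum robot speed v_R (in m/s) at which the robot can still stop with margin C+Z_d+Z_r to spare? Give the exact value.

quadratic (1/3)·v² + (7/15)·v + (-481/240) = 0
  disc = (7/15)² − 4·(1/3)·(-481/240) = 289/100 ; √disc = 17/10
  v_R = (−(7/15) + 17/10) / (2·(1/3)) = 37/20 m/s
check:
stop time T_s = (37/20)/(3/2) = 1.2333 s
robot in T_r: 1.8500·0.2000 = 0.3700 m
robot covers 1.8500·1.2333 − ½·1.5000·1.2333² = 1.1408 m while stopping
person approaches 0.4000·(0.2000+1.2333) = 0.5733 m
residual clearance needed = 0.0800+0.0150+0.1000 = 0.1950 m
sum ≈ 0.3700+1.1408+0.5733+0.1950 ≈ 2.2792 m = S ✓

v_R_max = 37/20 m/s = 1.8500 m/s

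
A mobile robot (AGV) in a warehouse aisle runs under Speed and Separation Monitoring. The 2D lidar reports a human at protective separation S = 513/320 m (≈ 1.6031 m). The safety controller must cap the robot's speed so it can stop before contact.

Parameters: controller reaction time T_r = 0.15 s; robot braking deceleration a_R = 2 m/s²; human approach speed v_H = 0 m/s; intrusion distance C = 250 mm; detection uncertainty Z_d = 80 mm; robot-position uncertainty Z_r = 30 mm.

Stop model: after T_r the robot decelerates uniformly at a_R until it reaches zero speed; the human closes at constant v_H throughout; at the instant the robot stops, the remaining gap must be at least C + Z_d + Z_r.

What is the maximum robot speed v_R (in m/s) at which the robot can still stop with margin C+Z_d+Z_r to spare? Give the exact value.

collect terms ⇒ (1/4)·v_R² + (3/20)·v_R + (-1989/1600) = 0
  disc = (3/20)² − 4·(1/4)·(-1989/1600) = 81/64 ; √disc = 9/8
  v_R = (−(3/20) + 9/8) / (2·(1/4)) = 39/20 m/s
check:
stop time T_s = (39/20)/2 = 0.9750 s
robot in T_r: 1.9500·0.1500 = 0.2925 m
robot under decel: 1.9500²/(2·2.0000) = 0.9506 m
person approaches 0.0000·(0.1500+0.9750) = 0.0000 m
residual clearance needed = 0.2500+0.0800+0.0300 = 0.3600 m
sum ≈ 0.2925+0.9506+0.0000+0.3600 ≈ 1.6031 m = S ✓

v_R_max = 39/20 m/s = 1.9500 m/s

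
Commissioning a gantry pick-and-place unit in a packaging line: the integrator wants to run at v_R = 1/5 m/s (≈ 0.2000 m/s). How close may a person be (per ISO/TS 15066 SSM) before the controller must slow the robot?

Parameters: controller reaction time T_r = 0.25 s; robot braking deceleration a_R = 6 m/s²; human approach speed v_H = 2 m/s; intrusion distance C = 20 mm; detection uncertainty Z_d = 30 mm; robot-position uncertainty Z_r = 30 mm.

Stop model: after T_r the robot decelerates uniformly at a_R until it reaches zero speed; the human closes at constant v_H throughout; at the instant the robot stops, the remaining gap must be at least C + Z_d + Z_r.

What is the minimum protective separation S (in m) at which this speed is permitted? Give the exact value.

S_min = 7/10 m = 0.7000 m

T_s = v_R/a_R = (1/5)/6 = 0.0333 s
reaction-phase robot travel = 0.2000·0.2500 = 0.0500 m
robot covers 0.2000·0.0333 − ½·6.0000·0.0333² = 0.0033 m while stopping
human over T_r+T_s: 2.0000·(0.2500+0.0333) = 0.5667 m
residual clearance needed = 0.0200+0.0300+0.0300 = 0.0800 m
S_min ≈ 0.0500+0.0033+0.5667+0.0800  ⇒  S_min = 7/10 m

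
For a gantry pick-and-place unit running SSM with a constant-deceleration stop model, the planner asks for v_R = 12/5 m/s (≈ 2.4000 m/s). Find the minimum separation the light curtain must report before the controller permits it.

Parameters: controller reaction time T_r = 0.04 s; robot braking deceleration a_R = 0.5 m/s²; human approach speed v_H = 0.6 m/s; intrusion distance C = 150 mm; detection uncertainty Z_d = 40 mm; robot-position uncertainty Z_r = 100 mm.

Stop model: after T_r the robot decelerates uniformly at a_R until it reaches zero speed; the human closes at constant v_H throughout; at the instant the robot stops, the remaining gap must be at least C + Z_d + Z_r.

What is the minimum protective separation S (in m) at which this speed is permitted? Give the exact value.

S_min = 181/20 m = 9.0500 m

stop time T_s = (12/5)/(1/2) = 4.8000 s
robot in T_r: 2.4000·0.0400 = 0.0960 m
braking distance = 2.4000²/(2·0.5000) = 5.7600 m
human over T_r+T_s: 0.6000·(0.0400+4.8000) = 2.9040 m
residual clearance needed = 0.1500+0.0400+0.1000 = 0.2900 m
S_min ≈ 0.0960+5.7600+2.9040+0.2900  ⇒  S_min = 181/20 m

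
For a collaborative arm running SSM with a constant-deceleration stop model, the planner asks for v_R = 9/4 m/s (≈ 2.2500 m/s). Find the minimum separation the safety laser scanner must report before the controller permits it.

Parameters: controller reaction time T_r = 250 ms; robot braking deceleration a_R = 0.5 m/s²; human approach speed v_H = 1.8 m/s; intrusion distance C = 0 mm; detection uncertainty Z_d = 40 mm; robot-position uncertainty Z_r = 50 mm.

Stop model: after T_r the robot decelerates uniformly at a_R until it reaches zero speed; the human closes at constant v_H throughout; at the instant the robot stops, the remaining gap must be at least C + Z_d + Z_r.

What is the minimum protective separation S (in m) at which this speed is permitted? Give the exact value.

T_s = v_R/a_R = (9/4)/(1/2) = 4.5000 s
robot covers v_R·T_r = 2.2500·0.2500 = 0.5625 m before braking
braking distance = 2.2500²/(2·0.5000) = 5.0625 m
person approaches 1.8000·(0.2500+4.5000) = 8.5500 m
C+Z_d+Z_r = 0.0000+0.0400+0.0500 = 0.0900 m
S_min ≈ 0.5625+5.0625+8.5500+0.0900  ⇒  S_min = 2853/200 m

S_min = 2853/200 m = 14.2650 m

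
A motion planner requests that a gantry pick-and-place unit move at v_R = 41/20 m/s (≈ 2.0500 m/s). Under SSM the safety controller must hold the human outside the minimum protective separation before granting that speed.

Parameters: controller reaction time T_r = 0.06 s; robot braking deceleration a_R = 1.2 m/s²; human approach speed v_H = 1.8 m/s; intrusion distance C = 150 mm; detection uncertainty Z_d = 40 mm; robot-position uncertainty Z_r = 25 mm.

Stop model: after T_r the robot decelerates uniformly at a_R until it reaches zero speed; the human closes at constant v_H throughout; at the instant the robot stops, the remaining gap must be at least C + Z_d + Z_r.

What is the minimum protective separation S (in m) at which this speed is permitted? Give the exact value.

stop time T_s = (41/20)/(6/5) = 1.7083 s
robot in T_r: 2.0500·0.0600 = 0.1230 m
robot under decel: 2.0500²/(2·1.2000) = 1.7510 m
human over T_r+T_s: 1.8000·(0.0600+1.7083) = 3.1830 m
residual clearance needed = 0.1500+0.0400+0.0250 = 0.2150 m
S_min ≈ 0.1230+1.7510+3.1830+0.2150  ⇒  S_min = 126529/24000 m

S_min = 126529/24000 m = 5.2720 m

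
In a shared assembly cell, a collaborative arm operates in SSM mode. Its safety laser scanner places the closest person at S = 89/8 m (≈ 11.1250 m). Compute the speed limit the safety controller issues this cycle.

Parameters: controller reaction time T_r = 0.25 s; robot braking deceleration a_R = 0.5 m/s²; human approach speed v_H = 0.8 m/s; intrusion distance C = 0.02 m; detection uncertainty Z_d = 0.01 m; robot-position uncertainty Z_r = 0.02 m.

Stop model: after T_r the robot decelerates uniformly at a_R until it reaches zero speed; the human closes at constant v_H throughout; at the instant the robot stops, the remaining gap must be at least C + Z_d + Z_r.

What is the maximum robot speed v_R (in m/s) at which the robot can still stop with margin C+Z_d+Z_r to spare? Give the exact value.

collect terms ⇒ (1)·v_R² + (37/20)·v_R + (-87/8) = 0
  disc = (37/20)² − 4·(1)·(-87/8) = 18769/400 ; √disc = 137/20
  v_R = (−(37/20) + 137/20) / (2·(1)) = 5/2 m/s
check:
stop time T_s = (5/2)/(1/2) = 5.0000 s
reaction-phase robot travel = 2.5000·0.2500 = 0.6250 m
robot under decel: 2.5000²/(2·0.5000) = 6.2500 m
human over T_r+T_s: 0.8000·(0.2500+5.0000) = 4.2000 m
margins: 0.0200+0.0100+0.0200 = 0.0500 m
sum ≈ 0.6250+6.2500+4.2000+0.0500 ≈ 11.1250 m = S ✓

v_R_max = 5/2 m/s = 2.5000 m/s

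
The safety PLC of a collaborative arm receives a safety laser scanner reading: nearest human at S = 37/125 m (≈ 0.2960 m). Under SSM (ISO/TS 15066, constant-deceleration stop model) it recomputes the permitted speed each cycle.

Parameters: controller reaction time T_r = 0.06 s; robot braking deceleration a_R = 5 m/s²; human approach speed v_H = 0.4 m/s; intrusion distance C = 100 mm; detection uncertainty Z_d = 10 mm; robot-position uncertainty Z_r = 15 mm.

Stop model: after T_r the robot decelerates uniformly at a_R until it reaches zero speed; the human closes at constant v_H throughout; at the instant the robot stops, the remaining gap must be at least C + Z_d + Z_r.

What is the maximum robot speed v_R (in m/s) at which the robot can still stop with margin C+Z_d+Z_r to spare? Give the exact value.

quadratic (1/10)·v² + (7/50)·v + (-147/1000) = 0
  disc = (7/50)² − 4·(1/10)·(-147/1000) = 49/625 ; √disc = 7/25
  v_R = (−(7/50) + 7/25) / (2·(1/10)) = 7/10 m/s
check:
braking lasts T_s = (7/10)/5 = 0.1400 s
reaction-phase robot travel = 0.7000·0.0600 = 0.0420 m
robot under decel: 0.7000²/(2·5.0000) = 0.0490 m
human closes 0.4000·0.2000 = 0.0800 m
C+Z_d+Z_r = 0.1000+0.0100+0.0150 = 0.1250 m
sum ≈ 0.0420+0.0490+0.0800+0.1250 ≈ 0.2960 m = S ✓

v_R_max = 7/10 m/s = 0.7000 m/s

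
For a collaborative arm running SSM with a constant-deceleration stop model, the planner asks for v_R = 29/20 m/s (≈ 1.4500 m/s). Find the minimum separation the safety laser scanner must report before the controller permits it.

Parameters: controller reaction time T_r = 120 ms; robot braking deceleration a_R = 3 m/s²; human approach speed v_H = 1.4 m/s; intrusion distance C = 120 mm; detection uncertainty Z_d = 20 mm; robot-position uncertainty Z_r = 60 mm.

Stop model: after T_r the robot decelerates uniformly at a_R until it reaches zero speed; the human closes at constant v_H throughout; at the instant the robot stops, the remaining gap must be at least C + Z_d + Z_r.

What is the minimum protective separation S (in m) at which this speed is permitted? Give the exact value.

T_s = v_R/a_R = (29/20)/3 = 0.4833 s
reaction-phase robot travel = 1.4500·0.1200 = 0.1740 m
robot covers 1.4500·0.4833 − ½·3.0000·0.4833² = 0.3504 m while stopping
human closes 1.4000·0.6033 = 0.8447 m
C+Z_d+Z_r = 0.1200+0.0200+0.0600 = 0.2000 m
S_min ≈ 0.1740+0.3504+0.8447+0.2000  ⇒  S_min = 18829/12000 m

S_min = 18829/12000 m = 1.5691 m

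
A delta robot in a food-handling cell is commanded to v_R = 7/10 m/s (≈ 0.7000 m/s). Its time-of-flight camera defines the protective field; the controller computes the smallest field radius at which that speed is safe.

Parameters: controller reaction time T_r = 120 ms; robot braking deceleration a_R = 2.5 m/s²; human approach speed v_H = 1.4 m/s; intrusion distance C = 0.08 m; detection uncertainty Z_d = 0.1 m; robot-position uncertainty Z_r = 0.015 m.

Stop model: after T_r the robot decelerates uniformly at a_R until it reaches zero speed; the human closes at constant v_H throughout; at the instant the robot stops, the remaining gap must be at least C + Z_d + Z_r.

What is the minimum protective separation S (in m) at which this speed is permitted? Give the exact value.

T_s = v_R/a_R = (7/10)/(5/2) = 0.2800 s
robot in T_r: 0.7000·0.1200 = 0.0840 m
braking distance = 0.7000²/(2·2.5000) = 0.0980 m
person approaches 1.4000·(0.1200+0.2800) = 0.5600 m
margins: 0.0800+0.1000+0.0150 = 0.1950 m
S_min ≈ 0.0840+0.0980+0.5600+0.1950  ⇒  S_min = 937/1000 m

S_min = 937/1000 m = 0.9370 m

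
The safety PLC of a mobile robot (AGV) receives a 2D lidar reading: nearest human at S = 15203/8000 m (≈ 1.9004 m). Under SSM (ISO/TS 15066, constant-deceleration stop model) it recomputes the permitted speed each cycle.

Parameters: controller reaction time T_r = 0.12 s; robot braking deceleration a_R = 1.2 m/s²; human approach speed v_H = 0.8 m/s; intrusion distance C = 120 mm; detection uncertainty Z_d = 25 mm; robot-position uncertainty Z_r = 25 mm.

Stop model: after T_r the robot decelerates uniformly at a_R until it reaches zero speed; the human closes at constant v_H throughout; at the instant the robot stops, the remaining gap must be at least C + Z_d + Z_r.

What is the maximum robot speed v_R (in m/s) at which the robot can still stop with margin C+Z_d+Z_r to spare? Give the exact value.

v_R_max = 5/4 m/s = 1.2500 m/s

at the boundary: (5/12)·v² + (59/75)·v + (-523/320) = 0
  disc = (59/75)² − 4·(5/12)·(-523/320) = 1203409/360000 ; √disc = 1097/600
  v_R = (−(59/75) + 1097/600) / (2·(5/12)) = 5/4 m/s
check:
stop time T_s = (5/4)/(6/5) = 1.0417 s
robot covers v_R·T_r = 1.2500·0.1200 = 0.1500 m before braking
robot covers 1.2500·1.0417 − ½·1.2000·1.0417² = 0.6510 m while stopping
person approaches 0.8000·(0.1200+1.0417) = 0.9293 m
margins: 0.1200+0.0250+0.0250 = 0.1700 m
sum ≈ 0.1500+0.6510+0.9293+0.1700 ≈ 1.9004 m = S ✓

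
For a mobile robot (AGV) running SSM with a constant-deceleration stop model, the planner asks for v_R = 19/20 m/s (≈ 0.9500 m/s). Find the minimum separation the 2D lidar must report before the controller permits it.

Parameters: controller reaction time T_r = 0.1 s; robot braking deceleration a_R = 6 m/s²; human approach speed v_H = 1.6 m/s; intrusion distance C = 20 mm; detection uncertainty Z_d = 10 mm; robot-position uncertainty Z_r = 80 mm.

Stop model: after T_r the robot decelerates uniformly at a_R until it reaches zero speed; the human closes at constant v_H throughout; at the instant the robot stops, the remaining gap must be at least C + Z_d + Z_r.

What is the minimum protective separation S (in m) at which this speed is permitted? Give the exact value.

S_min = 3329/4800 m = 0.6935 m

T_s = v_R/a_R = (19/20)/6 = 0.1583 s
reaction-phase robot travel = 0.9500·0.1000 = 0.0950 m
robot under decel: 0.9500²/(2·6.0000) = 0.0752 m
human closes 1.6000·0.2583 = 0.4133 m
residual clearance needed = 0.0200+0.0100+0.0800 = 0.1100 m
S_min ≈ 0.0950+0.0752+0.4133+0.1100  ⇒  S_min = 3329/4800 m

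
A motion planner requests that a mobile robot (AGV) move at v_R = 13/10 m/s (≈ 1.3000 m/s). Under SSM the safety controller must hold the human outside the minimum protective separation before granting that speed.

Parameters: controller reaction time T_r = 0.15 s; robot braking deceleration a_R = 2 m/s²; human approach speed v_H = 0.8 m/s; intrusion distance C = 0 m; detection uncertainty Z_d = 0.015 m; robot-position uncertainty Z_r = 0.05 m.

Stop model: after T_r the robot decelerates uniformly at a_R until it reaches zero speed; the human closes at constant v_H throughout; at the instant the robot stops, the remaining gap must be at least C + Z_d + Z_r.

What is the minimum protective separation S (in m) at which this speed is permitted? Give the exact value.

S_min = 529/400 m = 1.3225 m

T_s = v_R/a_R = (13/10)/2 = 0.6500 s
robot covers v_R·T_r = 1.3000·0.1500 = 0.1950 m before braking
braking distance = 1.3000²/(2·2.0000) = 0.4225 m
human over T_r+T_s: 0.8000·(0.1500+0.6500) = 0.6400 m
margins: 0.0000+0.0150+0.0500 = 0.0650 m
S_min ≈ 0.1950+0.4225+0.6400+0.0650  ⇒  S_min = 529/400 m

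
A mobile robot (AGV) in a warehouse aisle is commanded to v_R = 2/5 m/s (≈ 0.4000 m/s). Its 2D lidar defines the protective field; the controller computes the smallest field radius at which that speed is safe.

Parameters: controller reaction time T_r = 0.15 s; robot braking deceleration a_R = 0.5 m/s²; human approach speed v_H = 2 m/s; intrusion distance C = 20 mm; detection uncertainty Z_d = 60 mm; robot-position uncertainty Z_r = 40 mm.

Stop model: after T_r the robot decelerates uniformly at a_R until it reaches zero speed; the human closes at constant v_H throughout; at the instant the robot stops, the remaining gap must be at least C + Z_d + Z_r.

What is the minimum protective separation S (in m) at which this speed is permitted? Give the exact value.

S_min = 56/25 m = 2.2400 m

T_s = v_R/a_R = (2/5)/(1/2) = 0.8000 s
robot in T_r: 0.4000·0.1500 = 0.0600 m
robot covers 0.4000·0.8000 − ½·0.5000·0.8000² = 0.1600 m while stopping
person approaches 2.0000·(0.1500+0.8000) = 1.9000 m
C+Z_d+Z_r = 0.0200+0.0600+0.0400 = 0.1200 m
S_min ≈ 0.0600+0.1600+1.9000+0.1200  ⇒  S_min = 56/25 m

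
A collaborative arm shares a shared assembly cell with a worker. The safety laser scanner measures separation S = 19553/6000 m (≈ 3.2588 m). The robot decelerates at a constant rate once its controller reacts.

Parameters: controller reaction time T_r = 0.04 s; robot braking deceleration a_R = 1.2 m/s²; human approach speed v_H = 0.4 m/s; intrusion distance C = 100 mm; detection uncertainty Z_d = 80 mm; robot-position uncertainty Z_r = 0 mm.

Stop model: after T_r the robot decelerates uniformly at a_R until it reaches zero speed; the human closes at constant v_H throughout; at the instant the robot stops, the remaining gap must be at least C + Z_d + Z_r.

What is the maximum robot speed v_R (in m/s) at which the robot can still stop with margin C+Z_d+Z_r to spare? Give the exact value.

v_R_max = 23/10 m/s = 2.3000 m/s

at the boundary: (5/12)·v² + (28/75)·v + (-18377/6000) = 0
  disc = (28/75)² − 4·(5/12)·(-18377/6000) = 52441/10000 ; √disc = 229/100
  v_R = (−(28/75) + 229/100) / (2·(5/12)) = 23/10 m/s
check:
T_s = v_R/a_R = (23/10)/(6/5) = 1.9167 s
reaction-phase robot travel = 2.3000·0.0400 = 0.0920 m
robot covers 2.3000·1.9167 − ½·1.2000·1.9167² = 2.2042 m while stopping
human closes 0.4000·1.9567 = 0.7827 m
margins: 0.1000+0.0800+0.0000 = 0.1800 m
sum ≈ 0.0920+2.2042+0.7827+0.1800 ≈ 3.2588 m = S ✓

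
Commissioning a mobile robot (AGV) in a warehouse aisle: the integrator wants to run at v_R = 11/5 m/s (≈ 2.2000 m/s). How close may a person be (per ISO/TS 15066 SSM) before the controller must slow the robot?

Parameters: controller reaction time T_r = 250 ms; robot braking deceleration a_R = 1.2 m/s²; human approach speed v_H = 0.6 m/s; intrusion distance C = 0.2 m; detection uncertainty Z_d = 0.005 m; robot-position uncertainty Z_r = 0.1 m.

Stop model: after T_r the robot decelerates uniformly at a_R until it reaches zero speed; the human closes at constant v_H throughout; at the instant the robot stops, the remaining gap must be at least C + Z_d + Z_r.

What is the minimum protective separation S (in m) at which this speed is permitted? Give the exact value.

S_min = 2473/600 m = 4.1217 m

stop time T_s = (11/5)/(6/5) = 1.8333 s
reaction-phase robot travel = 2.2000·0.2500 = 0.5500 m
robot under decel: 2.2000²/(2·1.2000) = 2.0167 m
human over T_r+T_s: 0.6000·(0.2500+1.8333) = 1.2500 m
C+Z_d+Z_r = 0.2000+0.0050+0.1000 = 0.3050 m
S_min ≈ 0.5500+2.0167+1.2500+0.3050  ⇒  S_min = 2473/600 m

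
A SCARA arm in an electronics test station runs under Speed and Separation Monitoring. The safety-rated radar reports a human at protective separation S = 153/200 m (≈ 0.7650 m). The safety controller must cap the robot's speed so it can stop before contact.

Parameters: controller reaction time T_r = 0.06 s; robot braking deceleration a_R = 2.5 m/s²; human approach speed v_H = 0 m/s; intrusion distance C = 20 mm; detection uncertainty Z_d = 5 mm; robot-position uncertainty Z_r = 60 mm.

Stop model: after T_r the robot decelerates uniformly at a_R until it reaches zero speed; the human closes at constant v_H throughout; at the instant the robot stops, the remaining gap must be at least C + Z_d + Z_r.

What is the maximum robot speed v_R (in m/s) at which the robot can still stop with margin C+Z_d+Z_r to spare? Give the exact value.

quadratic (1/5)·v² + (3/50)·v + (-17/25) = 0
  disc = (3/50)² − 4·(1/5)·(-17/25) = 1369/2500 ; √disc = 37/50
  v_R = (−(3/50) + 37/50) / (2·(1/5)) = 17/10 m/s
check:
stop time T_s = (17/10)/(5/2) = 0.6800 s
robot covers v_R·T_r = 1.7000·0.0600 = 0.1020 m before braking
robot covers 1.7000·0.6800 − ½·2.5000·0.6800² = 0.5780 m while stopping
person approaches 0.0000·(0.0600+0.6800) = 0.0000 m
margins: 0.0200+0.0050+0.0600 = 0.0850 m
sum ≈ 0.1020+0.5780+0.0000+0.0850 ≈ 0.7650 m = S ✓

v_R_max = 17/10 m/s = 1.7000 m/s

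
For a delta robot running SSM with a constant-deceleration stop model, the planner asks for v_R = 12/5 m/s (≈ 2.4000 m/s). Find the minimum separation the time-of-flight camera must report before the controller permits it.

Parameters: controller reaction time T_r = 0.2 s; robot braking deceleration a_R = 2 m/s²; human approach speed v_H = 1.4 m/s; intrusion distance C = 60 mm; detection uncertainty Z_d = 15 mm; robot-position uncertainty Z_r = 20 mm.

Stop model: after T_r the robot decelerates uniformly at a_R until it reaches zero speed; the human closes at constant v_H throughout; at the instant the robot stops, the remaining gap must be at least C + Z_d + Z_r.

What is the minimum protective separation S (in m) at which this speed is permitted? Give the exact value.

braking lasts T_s = (12/5)/2 = 1.2000 s
reaction-phase robot travel = 2.4000·0.2000 = 0.4800 m
robot covers 2.4000·1.2000 − ½·2.0000·1.2000² = 1.4400 m while stopping
human closes 1.4000·1.4000 = 1.9600 m
residual clearance needed = 0.0600+0.0150+0.0200 = 0.0950 m
S_min ≈ 0.4800+1.4400+1.9600+0.0950  ⇒  S_min = 159/40 m

S_min = 159/40 m = 3.9750 m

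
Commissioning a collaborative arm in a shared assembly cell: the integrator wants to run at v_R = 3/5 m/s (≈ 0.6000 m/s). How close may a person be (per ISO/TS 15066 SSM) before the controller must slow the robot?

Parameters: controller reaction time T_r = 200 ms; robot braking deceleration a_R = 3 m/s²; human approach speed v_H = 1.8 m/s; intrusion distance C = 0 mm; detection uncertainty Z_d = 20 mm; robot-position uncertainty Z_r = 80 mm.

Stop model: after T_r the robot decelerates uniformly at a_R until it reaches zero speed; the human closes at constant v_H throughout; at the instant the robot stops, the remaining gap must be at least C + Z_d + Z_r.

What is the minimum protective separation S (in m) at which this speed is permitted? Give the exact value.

S_min = 1 m = 1.0000 m

braking lasts T_s = (3/5)/3 = 0.2000 s
robot covers v_R·T_r = 0.6000·0.2000 = 0.1200 m before braking
robot covers 0.6000·0.2000 − ½·3.0000·0.2000² = 0.0600 m while stopping
person approaches 1.8000·(0.2000+0.2000) = 0.7200 m
margins: 0.0000+0.0200+0.0800 = 0.1000 m
S_min ≈ 0.1200+0.0600+0.7200+0.1000  ⇒  S_min = 1 m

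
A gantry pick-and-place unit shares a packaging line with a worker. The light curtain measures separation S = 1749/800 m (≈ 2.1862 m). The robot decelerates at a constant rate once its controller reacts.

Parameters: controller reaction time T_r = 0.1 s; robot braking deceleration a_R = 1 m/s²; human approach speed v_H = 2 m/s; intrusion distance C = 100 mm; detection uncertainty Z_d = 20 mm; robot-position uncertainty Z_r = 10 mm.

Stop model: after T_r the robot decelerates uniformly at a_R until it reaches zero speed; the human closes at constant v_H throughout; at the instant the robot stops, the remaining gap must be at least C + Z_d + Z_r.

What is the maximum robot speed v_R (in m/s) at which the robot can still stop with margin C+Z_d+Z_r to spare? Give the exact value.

quadratic (1/2)·v² + (21/10)·v + (-297/160) = 0
  disc = (21/10)² − 4·(1/2)·(-297/160) = 3249/400 ; √disc = 57/20
  v_R = (−(21/10) + 57/20) / (2·(1/2)) = 3/4 m/s
check:
stop time T_s = (3/4)/1 = 0.7500 s
robot in T_r: 0.7500·0.1000 = 0.0750 m
robot covers 0.7500·0.7500 − ½·1.0000·0.7500² = 0.2812 m while stopping
human closes 2.0000·0.8500 = 1.7000 m
margins: 0.1000+0.0200+0.0100 = 0.1300 m
sum ≈ 0.0750+0.2812+1.7000+0.1300 ≈ 2.1862 m = S ✓

v_R_max = 3/4 m/s = 0.7500 m/s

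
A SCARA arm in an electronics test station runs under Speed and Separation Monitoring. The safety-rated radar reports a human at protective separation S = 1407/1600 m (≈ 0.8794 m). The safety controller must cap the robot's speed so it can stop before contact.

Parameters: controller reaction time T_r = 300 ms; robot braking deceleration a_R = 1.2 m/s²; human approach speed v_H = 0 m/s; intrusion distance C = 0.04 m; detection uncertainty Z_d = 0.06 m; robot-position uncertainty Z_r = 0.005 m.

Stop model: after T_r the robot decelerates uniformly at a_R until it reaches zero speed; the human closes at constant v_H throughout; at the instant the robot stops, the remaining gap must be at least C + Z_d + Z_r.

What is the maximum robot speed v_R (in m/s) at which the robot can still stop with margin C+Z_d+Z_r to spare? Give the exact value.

at the boundary: (5/12)·v² + (3/10)·v + (-1239/1600) = 0
  disc = (3/10)² − 4·(5/12)·(-1239/1600) = 2209/1600 ; √disc = 47/40
  v_R = (−(3/10) + 47/40) / (2·(5/12)) = 21/20 m/s
check:
T_s = v_R/a_R = (21/20)/(6/5) = 0.8750 s
reaction-phase robot travel = 1.0500·0.3000 = 0.3150 m
robot under decel: 1.0500²/(2·1.2000) = 0.4594 m
human closes 0.0000·1.1750 = 0.0000 m
margins: 0.0400+0.0600+0.0050 = 0.1050 m
sum ≈ 0.3150+0.4594+0.0000+0.1050 ≈ 0.8794 m = S ✓

v_R_max = 21/20 m/s = 1.0500 m/s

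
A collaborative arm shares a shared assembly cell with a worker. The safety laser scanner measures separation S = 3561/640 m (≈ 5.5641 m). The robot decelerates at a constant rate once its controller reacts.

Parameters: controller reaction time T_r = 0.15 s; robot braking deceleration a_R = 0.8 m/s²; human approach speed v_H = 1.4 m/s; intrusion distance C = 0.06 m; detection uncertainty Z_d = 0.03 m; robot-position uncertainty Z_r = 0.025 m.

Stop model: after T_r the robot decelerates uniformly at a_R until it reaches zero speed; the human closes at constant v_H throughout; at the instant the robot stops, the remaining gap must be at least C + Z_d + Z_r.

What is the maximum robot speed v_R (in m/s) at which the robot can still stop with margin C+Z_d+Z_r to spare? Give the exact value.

collect terms ⇒ (5/8)·v_R² + (19/10)·v_R + (-3353/640) = 0
  disc = (19/10)² − 4·(5/8)·(-3353/640) = 106929/6400 ; √disc = 327/80
  v_R = (−(19/10) + 327/80) / (2·(5/8)) = 7/4 m/s
check:
stop time T_s = (7/4)/(4/5) = 2.1875 s
robot covers v_R·T_r = 1.7500·0.1500 = 0.2625 m before braking
robot covers 1.7500·2.1875 − ½·0.8000·2.1875² = 1.9141 m while stopping
human closes 1.4000·2.3375 = 3.2725 m
margins: 0.0600+0.0300+0.0250 = 0.1150 m
sum ≈ 0.2625+1.9141+3.2725+0.1150 ≈ 5.5641 m = S ✓

v_R_max = 7/4 m/s = 1.7500 m/s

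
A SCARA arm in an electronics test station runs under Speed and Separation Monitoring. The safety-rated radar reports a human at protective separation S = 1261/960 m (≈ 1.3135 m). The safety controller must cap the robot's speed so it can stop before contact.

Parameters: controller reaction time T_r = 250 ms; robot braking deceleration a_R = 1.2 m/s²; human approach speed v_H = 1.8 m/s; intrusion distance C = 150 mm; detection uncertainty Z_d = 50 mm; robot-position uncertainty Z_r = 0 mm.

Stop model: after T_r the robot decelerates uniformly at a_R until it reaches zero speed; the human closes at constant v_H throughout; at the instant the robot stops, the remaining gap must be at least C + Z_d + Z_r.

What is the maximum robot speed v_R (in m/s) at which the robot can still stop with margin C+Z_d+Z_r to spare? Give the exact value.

v_R_max = 7/20 m/s = 0.3500 m/s

quadratic (5/12)·v² + (7/4)·v + (-637/960) = 0
  disc = (7/4)² − 4·(5/12)·(-637/960) = 2401/576 ; √disc = 49/24
  v_R = (−(7/4) + 49/24) / (2·(5/12)) = 7/20 m/s
check:
stop time T_s = (7/20)/(6/5) = 0.2917 s
robot in T_r: 0.3500·0.2500 = 0.0875 m
robot under decel: 0.3500²/(2·1.2000) = 0.0510 m
human closes 1.8000·0.5417 = 0.9750 m
margins: 0.1500+0.0500+0.0000 = 0.2000 m
sum ≈ 0.0875+0.0510+0.9750+0.2000 ≈ 1.3135 m = S ✓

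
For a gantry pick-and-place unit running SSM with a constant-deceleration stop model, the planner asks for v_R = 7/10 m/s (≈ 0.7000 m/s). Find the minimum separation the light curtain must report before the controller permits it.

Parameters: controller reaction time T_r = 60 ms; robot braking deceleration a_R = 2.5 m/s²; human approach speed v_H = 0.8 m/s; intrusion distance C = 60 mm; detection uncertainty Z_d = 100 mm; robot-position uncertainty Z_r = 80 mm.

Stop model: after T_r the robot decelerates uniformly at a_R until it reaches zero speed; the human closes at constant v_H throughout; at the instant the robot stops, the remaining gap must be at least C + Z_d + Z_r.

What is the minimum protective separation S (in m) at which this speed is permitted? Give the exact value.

braking lasts T_s = (7/10)/(5/2) = 0.2800 s
robot in T_r: 0.7000·0.0600 = 0.0420 m
robot covers 0.7000·0.2800 − ½·2.5000·0.2800² = 0.0980 m while stopping
human over T_r+T_s: 0.8000·(0.0600+0.2800) = 0.2720 m
margins: 0.0600+0.1000+0.0800 = 0.2400 m
S_min ≈ 0.0420+0.0980+0.2720+0.2400  ⇒  S_min = 163/250 m

S_min = 163/250 m = 0.6520 m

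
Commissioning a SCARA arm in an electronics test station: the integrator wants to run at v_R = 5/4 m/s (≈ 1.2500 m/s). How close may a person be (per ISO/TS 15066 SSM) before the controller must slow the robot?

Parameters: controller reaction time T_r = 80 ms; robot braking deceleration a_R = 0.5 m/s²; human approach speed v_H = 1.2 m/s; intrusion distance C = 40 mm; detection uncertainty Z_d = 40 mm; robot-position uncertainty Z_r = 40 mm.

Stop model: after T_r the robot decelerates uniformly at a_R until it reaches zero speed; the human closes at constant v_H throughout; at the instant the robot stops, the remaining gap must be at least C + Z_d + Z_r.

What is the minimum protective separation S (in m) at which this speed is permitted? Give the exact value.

S_min = 9757/2000 m = 4.8785 m

T_s = v_R/a_R = (5/4)/(1/2) = 2.5000 s
reaction-phase robot travel = 1.2500·0.0800 = 0.1000 m
robot under decel: 1.2500²/(2·0.5000) = 1.5625 m
person approaches 1.2000·(0.0800+2.5000) = 3.0960 m
margins: 0.0400+0.0400+0.0400 = 0.1200 m
S_min ≈ 0.1000+1.5625+3.0960+0.1200  ⇒  S_min = 9757/2000 m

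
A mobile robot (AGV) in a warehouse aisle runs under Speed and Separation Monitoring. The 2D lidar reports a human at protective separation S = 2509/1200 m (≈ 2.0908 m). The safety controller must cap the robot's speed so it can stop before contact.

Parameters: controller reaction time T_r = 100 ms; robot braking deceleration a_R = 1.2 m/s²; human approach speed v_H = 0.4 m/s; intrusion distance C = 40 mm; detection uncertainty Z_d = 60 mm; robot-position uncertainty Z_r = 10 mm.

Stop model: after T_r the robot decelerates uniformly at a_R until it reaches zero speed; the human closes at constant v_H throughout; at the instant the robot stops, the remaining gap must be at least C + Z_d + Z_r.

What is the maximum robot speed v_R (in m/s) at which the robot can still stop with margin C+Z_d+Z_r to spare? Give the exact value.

collect terms ⇒ (5/12)·v_R² + (13/30)·v_R + (-2329/1200) = 0
  disc = (13/30)² − 4·(5/12)·(-2329/1200) = 1369/400 ; √disc = 37/20
  v_R = (−(13/30) + 37/20) / (2·(5/12)) = 17/10 m/s
check:
braking lasts T_s = (17/10)/(6/5) = 1.4167 s
reaction-phase robot travel = 1.7000·0.1000 = 0.1700 m
robot under decel: 1.7000²/(2·1.2000) = 1.2042 m
human over T_r+T_s: 0.4000·(0.1000+1.4167) = 0.6067 m
residual clearance needed = 0.0400+0.0600+0.0100 = 0.1100 m
sum ≈ 0.1700+1.2042+0.6067+0.1100 ≈ 2.0908 m = S ✓

v_R_max = 17/10 m/s = 1.7000 m/s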